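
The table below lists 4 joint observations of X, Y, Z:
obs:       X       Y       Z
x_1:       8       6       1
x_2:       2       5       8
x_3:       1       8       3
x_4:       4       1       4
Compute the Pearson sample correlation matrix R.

Step 1 — column means:
  mean(X) = (8 + 2 + 1 + 4) / 4 = 15/4 = 3.75
  mean(Y) = (6 + 5 + 8 + 1) / 4 = 20/4 = 5
  mean(Z) = (1 + 8 + 3 + 4) / 4 = 16/4 = 4

Step 2 — sample variances and covariances s[i,j] = (1/(n-1)) · Σ_k (x_{k,i} - mean_i) · (x_{k,j} - mean_j), with n-1 = 3:
  s[X,X] = ((4.25)·(4.25) + (-1.75)·(-1.75) + (-2.75)·(-2.75) + (0.25)·(0.25)) / 3 = 28.75/3 = 9.5833
  s[X,Y] = ((4.25)·(1) + (-1.75)·(0) + (-2.75)·(3) + (0.25)·(-4)) / 3 = -5/3 = -1.6667
  s[X,Z] = ((4.25)·(-3) + (-1.75)·(4) + (-2.75)·(-1) + (0.25)·(0)) / 3 = -17/3 = -5.6667
  s[Y,Y] = ((1)·(1) + (0)·(0) + (3)·(3) + (-4)·(-4)) / 3 = 26/3 = 8.6667
  s[Y,Z] = ((1)·(-3) + (0)·(4) + (3)·(-1) + (-4)·(0)) / 3 = -6/3 = -2
  s[Z,Z] = ((-3)·(-3) + (4)·(4) + (-1)·(-1) + (0)·(0)) / 3 = 26/3 = 8.6667
  Sample standard deviations s_i = √(s[i,i]):
  s(X) = √(9.5833) = 3.0957
  s(Y) = √(8.6667) = 2.9439
  s(Z) = √(8.6667) = 2.9439

Step 3 — r_{ij} = s_{ij} / (s_i · s_j):
  r[X,X] = 1 (diagonal).
  r[X,Y] = -1.6667 / (3.0957 · 2.9439) = -1.6667 / 9.1135 = -0.1829
  r[X,Z] = -5.6667 / (3.0957 · 2.9439) = -5.6667 / 9.1135 = -0.6218
  r[Y,Y] = 1 (diagonal).
  r[Y,Z] = -2 / (2.9439 · 2.9439) = -2 / 8.6667 = -0.2308
  r[Z,Z] = 1 (diagonal).

R is symmetric with unit diagonal. Assembling:

R = [[1, -0.1829, -0.6218],
 [-0.1829, 1, -0.2308],
 [-0.6218, -0.2308, 1]]


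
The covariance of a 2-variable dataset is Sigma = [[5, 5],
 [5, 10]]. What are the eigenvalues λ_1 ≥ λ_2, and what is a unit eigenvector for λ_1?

Step 1 — characteristic polynomial of 2×2 Sigma:
  det(Sigma - λI) = λ² - trace · λ + det = 0.
  trace = 5 + 10 = 15, det = 5·10 - (5)² = 25.
Step 2 — discriminant:
  Δ = trace² - 4·det = 225 - 100 = 125.
Step 3 — eigenvalues:
  λ = (trace ± √Δ)/2 = (15 ± 11.1803)/2,
  λ_1 = 13.0902,  λ_2 = 1.9098.

Step 4 — unit eigenvector for λ_1: solve (Sigma - λ_1 I)v = 0. First row:
  (5 - 13.0902)·v_x + (5)·v_y = 0, i.e. (-8.0902)·v_x + (5)·v_y = 0,
  so v ∝ (b, λ_1 - a) = (5, 8.0902) = u.
  ||u|| = √((5)² + (8.0902)²) = √(90.4508) ≈ 9.5106,
  v_1 = u/||u|| ≈ (0.5257, 0.8507) (||v_1|| = 1).

λ_1 = 13.0902,  λ_2 = 1.9098;  v_1 ≈ (0.5257, 0.8507)


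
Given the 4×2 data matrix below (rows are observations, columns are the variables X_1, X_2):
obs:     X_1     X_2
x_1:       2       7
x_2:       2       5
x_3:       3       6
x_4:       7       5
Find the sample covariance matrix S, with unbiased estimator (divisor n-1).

Step 1 — column means:
  mean(X_1) = (2 + 2 + 3 + 7) / 4 = 14/4 = 3.5
  mean(X_2) = (7 + 5 + 6 + 5) / 4 = 23/4 = 5.75

Step 2 — sample covariance S[i,j] = (1/(n-1)) · Σ_k (x_{k,i} - mean_i) · (x_{k,j} - mean_j), with n-1 = 3.
  S[X_1,X_1] = ((-1.5)·(-1.5) + (-1.5)·(-1.5) + (-0.5)·(-0.5) + (3.5)·(3.5)) / 3 = 17/3 = 5.6667
  S[X_1,X_2] = ((-1.5)·(1.25) + (-1.5)·(-0.75) + (-0.5)·(0.25) + (3.5)·(-0.75)) / 3 = -3.5/3 = -1.1667
  S[X_2,X_2] = ((1.25)·(1.25) + (-0.75)·(-0.75) + (0.25)·(0.25) + (-0.75)·(-0.75)) / 3 = 2.75/3 = 0.9167

S is symmetric (S[j,i] = S[i,j]). Assembling:

S = [[5.6667, -1.1667],
 [-1.1667, 0.9167]]


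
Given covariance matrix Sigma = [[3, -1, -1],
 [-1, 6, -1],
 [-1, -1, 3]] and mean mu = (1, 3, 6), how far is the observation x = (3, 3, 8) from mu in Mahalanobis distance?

Step 1 — centre the observation: (x - mu) = (2, 0, 2).

Step 2 — invert Sigma (cofactor / det for 3×3, or solve directly):
  Sigma^{-1} = [[0.425, 0.1, 0.175],
 [0.1, 0.2, 0.1],
 [0.175, 0.1, 0.425]].

Step 3 — form the quadratic (x - mu)^T · Sigma^{-1} · (x - mu):
  Sigma^{-1} · (x - mu) = (1.2, 0.4, 1.2).
  (x - mu)^T · [Sigma^{-1} · (x - mu)] = (2)·(1.2) + (0)·(0.4) + (2)·(1.2) = 4.8.

Step 4 — take square root: d = √(4.8) ≈ 2.1909.

d(x, mu) = √(4.8) ≈ 2.1909


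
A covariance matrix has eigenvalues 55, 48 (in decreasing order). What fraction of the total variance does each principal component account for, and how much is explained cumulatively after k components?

Step 1 — total variance = trace(Sigma) = Σ λ_i = 55 + 48 = 103.

Step 2 — fraction explained by component i = λ_i / Σ λ:
  PC1: 55/103 = 0.534
  PC2: 48/103 = 0.466

Step 3 — cumulative fraction after k components = (λ_1 + ... + λ_k) / Σ λ:
  k = 1: 55/103 = 0.534
  k = 2: (55 + 48)/103 = 103/103 = 1

Summary (fraction, with percent):

explained: PC1 0.534 (53.4%), PC2 0.466 (46.6%);  cumulative: 0.534, 1


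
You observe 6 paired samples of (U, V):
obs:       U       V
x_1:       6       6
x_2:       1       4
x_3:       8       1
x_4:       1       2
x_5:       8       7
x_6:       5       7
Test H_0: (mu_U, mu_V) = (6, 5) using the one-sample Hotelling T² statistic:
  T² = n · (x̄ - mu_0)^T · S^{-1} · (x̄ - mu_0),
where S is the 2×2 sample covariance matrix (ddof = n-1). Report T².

Step 1 — sample mean vector:
  mean(U) = (6 + 1 + 8 + 1 + 8 + 5) / 6 = 29/6 = 4.8333
  mean(V) = (6 + 4 + 1 + 2 + 7 + 7) / 6 = 27/6 = 4.5
  x̄ = (4.8333, 4.5),  deviation x̄ - mu_0 = (4.8333, 4.5) - (6, 5) = (-1.1667, -0.5).

Step 2 — sample covariance matrix, S[i,j] = (1/(n-1)) · Σ_k (x_{k,i} - mean_i) · (x_{k,j} - mean_j), divisor n-1 = 5:
  S[U,U] = ((1.1667)·(1.1667) + (-3.8333)·(-3.8333) + (3.1667)·(3.1667) + (-3.8333)·(-3.8333) + (3.1667)·(3.1667) + (0.1667)·(0.1667)) / 5 = 50.8333/5 = 10.1667
  S[U,V] = ((1.1667)·(1.5) + (-3.8333)·(-0.5) + (3.1667)·(-3.5) + (-3.8333)·(-2.5) + (3.1667)·(2.5) + (0.1667)·(2.5)) / 5 = 10.5/5 = 2.1
  S[V,V] = ((1.5)·(1.5) + (-0.5)·(-0.5) + (-3.5)·(-3.5) + (-2.5)·(-2.5) + (2.5)·(2.5) + (2.5)·(2.5)) / 5 = 33.5/5 = 6.7
  S = [[10.1667, 2.1],
 [2.1, 6.7]].

Step 3 — invert S. det(S) = 10.1667·6.7 - (2.1)² = 63.7067.
  S^{-1} = (1/det) · [[d, -b], [-b, a]] = [[0.1052, -0.033],
 [-0.033, 0.1596]].

Step 4 — quadratic form (x̄ - mu_0)^T · S^{-1} · (x̄ - mu_0):
  S^{-1} · (x̄ - mu_0) = (-0.1062, -0.0413),
  (x̄ - mu_0)^T · [...] = (-1.1667)·(-0.1062) + (-0.5)·(-0.0413) = 0.1446.

Step 5 — scale by n: T² = 6 · 0.1446 = 0.8675.

T² ≈ 0.8675


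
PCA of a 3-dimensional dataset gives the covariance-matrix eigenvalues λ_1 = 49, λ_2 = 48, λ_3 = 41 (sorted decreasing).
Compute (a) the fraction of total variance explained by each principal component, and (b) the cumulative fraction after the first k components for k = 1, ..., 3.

Step 1 — total variance = trace(Sigma) = Σ λ_i = 49 + 48 + 41 = 138.

Step 2 — fraction explained by component i = λ_i / Σ λ:
  PC1: 49/138 = 0.3551
  PC2: 48/138 = 0.3478
  PC3: 41/138 = 0.2971

Step 3 — cumulative fraction after k components = (λ_1 + ... + λ_k) / Σ λ:
  k = 1: 49/138 = 0.3551
  k = 2: (49 + 48)/138 = 97/138 = 0.7029
  k = 3: (49 + 48 + 41)/138 = 138/138 = 1

Summary (fraction, with percent):

explained: PC1 0.3551 (35.51%), PC2 0.3478 (34.78%), PC3 0.2971 (29.71%);  cumulative: 0.3551, 0.7029, 1


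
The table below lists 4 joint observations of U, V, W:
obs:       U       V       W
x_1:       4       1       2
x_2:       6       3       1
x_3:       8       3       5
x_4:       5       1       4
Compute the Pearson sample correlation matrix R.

Step 1 — column means:
  mean(U) = (4 + 6 + 8 + 5) / 4 = 23/4 = 5.75
  mean(V) = (1 + 3 + 3 + 1) / 4 = 8/4 = 2
  mean(W) = (2 + 1 + 5 + 4) / 4 = 12/4 = 3

Step 2 — sample variances and covariances s[i,j] = (1/(n-1)) · Σ_k (x_{k,i} - mean_i) · (x_{k,j} - mean_j), with n-1 = 3:
  s[U,U] = ((-1.75)·(-1.75) + (0.25)·(0.25) + (2.25)·(2.25) + (-0.75)·(-0.75)) / 3 = 8.75/3 = 2.9167
  s[U,V] = ((-1.75)·(-1) + (0.25)·(1) + (2.25)·(1) + (-0.75)·(-1)) / 3 = 5/3 = 1.6667
  s[U,W] = ((-1.75)·(-1) + (0.25)·(-2) + (2.25)·(2) + (-0.75)·(1)) / 3 = 5/3 = 1.6667
  s[V,V] = ((-1)·(-1) + (1)·(1) + (1)·(1) + (-1)·(-1)) / 3 = 4/3 = 1.3333
  s[V,W] = ((-1)·(-1) + (1)·(-2) + (1)·(2) + (-1)·(1)) / 3 = 0/3 = 0
  s[W,W] = ((-1)·(-1) + (-2)·(-2) + (2)·(2) + (1)·(1)) / 3 = 10/3 = 3.3333
  Sample standard deviations s_i = √(s[i,i]):
  s(U) = √(2.9167) = 1.7078
  s(V) = √(1.3333) = 1.1547
  s(W) = √(3.3333) = 1.8257

Step 3 — r_{ij} = s_{ij} / (s_i · s_j):
  r[U,U] = 1 (diagonal).
  r[U,V] = 1.6667 / (1.7078 · 1.1547) = 1.6667 / 1.972 = 0.8452
  r[U,W] = 1.6667 / (1.7078 · 1.8257) = 1.6667 / 3.118 = 0.5345
  r[V,V] = 1 (diagonal).
  r[V,W] = 0 / (1.1547 · 1.8257) = 0 / 2.1082 = 0
  r[W,W] = 1 (diagonal).

R is symmetric with unit diagonal. Assembling:

R = [[1, 0.8452, 0.5345],
 [0.8452, 1, 0],
 [0.5345, 0, 1]]


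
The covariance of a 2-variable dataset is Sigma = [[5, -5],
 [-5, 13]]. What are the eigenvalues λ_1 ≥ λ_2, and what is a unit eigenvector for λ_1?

Step 1 — characteristic polynomial of 2×2 Sigma:
  det(Sigma - λI) = λ² - trace · λ + det = 0.
  trace = 5 + 13 = 18, det = 5·13 - (-5)² = 40.
Step 2 — discriminant:
  Δ = trace² - 4·det = 324 - 160 = 164.
Step 3 — eigenvalues:
  λ = (trace ± √Δ)/2 = (18 ± 12.8062)/2,
  λ_1 = 15.4031,  λ_2 = 2.5969.

Step 4 — unit eigenvector for λ_1: solve (Sigma - λ_1 I)v = 0. First row:
  (5 - 15.4031)·v_x + (-5)·v_y = 0, i.e. (-10.4031)·v_x + (-5)·v_y = 0,
  so v ∝ (b, λ_1 - a) = (-5, 10.4031); multiply by -1 so the first entry is positive: u = (5, -10.4031).
  ||u|| = √((5)² + (-10.4031)²) = √(133.225) ≈ 11.5423,
  v_1 = u/||u|| ≈ (0.4332, -0.9013) (||v_1|| = 1).

λ_1 = 15.4031,  λ_2 = 2.5969;  v_1 ≈ (0.4332, -0.9013)


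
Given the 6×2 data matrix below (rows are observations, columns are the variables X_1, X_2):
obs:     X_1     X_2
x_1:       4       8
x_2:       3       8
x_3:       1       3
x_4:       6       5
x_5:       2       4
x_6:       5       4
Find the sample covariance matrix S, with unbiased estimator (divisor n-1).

Step 1 — column means:
  mean(X_1) = (4 + 3 + 1 + 6 + 2 + 5) / 6 = 21/6 = 3.5
  mean(X_2) = (8 + 8 + 3 + 5 + 4 + 4) / 6 = 32/6 = 5.3333

Step 2 — sample covariance S[i,j] = (1/(n-1)) · Σ_k (x_{k,i} - mean_i) · (x_{k,j} - mean_j), with n-1 = 5.
  S[X_1,X_1] = ((0.5)·(0.5) + (-0.5)·(-0.5) + (-2.5)·(-2.5) + (2.5)·(2.5) + (-1.5)·(-1.5) + (1.5)·(1.5)) / 5 = 17.5/5 = 3.5
  S[X_1,X_2] = ((0.5)·(2.6667) + (-0.5)·(2.6667) + (-2.5)·(-2.3333) + (2.5)·(-0.3333) + (-1.5)·(-1.3333) + (1.5)·(-1.3333)) / 5 = 5/5 = 1
  S[X_2,X_2] = ((2.6667)·(2.6667) + (2.6667)·(2.6667) + (-2.3333)·(-2.3333) + (-0.3333)·(-0.3333) + (-1.3333)·(-1.3333) + (-1.3333)·(-1.3333)) / 5 = 23.3333/5 = 4.6667

S is symmetric (S[j,i] = S[i,j]). Assembling:

S = [[3.5, 1],
 [1, 4.6667]]


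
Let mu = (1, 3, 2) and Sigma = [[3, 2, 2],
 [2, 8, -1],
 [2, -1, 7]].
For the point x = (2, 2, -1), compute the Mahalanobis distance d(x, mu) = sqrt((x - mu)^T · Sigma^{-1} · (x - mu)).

Step 1 — centre the observation: (x - mu) = (1, -1, -3).

Step 2 — invert Sigma (cofactor / det for 3×3, or solve directly):
  Sigma^{-1} = [[0.567, -0.1649, -0.1856],
 [-0.1649, 0.1753, 0.0722],
 [-0.1856, 0.0722, 0.2062]].

Step 3 — form the quadratic (x - mu)^T · Sigma^{-1} · (x - mu):
  Sigma^{-1} · (x - mu) = (1.2887, -0.5567, -0.8763).
  (x - mu)^T · [Sigma^{-1} · (x - mu)] = (1)·(1.2887) + (-1)·(-0.5567) + (-3)·(-0.8763) = 4.4742.

Step 4 — take square root: d = √(4.4742) ≈ 2.1152.

d(x, mu) = √(4.4742) ≈ 2.1152


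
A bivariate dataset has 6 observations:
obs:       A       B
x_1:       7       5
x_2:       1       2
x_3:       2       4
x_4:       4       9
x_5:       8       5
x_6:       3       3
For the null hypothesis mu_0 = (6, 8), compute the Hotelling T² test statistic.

Step 1 — sample mean vector:
  mean(A) = (7 + 1 + 2 + 4 + 8 + 3) / 6 = 25/6 = 4.1667
  mean(B) = (5 + 2 + 4 + 9 + 5 + 3) / 6 = 28/6 = 4.6667
  x̄ = (4.1667, 4.6667),  deviation x̄ - mu_0 = (4.1667, 4.6667) - (6, 8) = (-1.8333, -3.3333).

Step 2 — sample covariance matrix, S[i,j] = (1/(n-1)) · Σ_k (x_{k,i} - mean_i) · (x_{k,j} - mean_j), divisor n-1 = 5:
  S[A,A] = ((2.8333)·(2.8333) + (-3.1667)·(-3.1667) + (-2.1667)·(-2.1667) + (-0.1667)·(-0.1667) + (3.8333)·(3.8333) + (-1.1667)·(-1.1667)) / 5 = 38.8333/5 = 7.7667
  S[A,B] = ((2.8333)·(0.3333) + (-3.1667)·(-2.6667) + (-2.1667)·(-0.6667) + (-0.1667)·(4.3333) + (3.8333)·(0.3333) + (-1.1667)·(-1.6667)) / 5 = 13.3333/5 = 2.6667
  S[B,B] = ((0.3333)·(0.3333) + (-2.6667)·(-2.6667) + (-0.6667)·(-0.6667) + (4.3333)·(4.3333) + (0.3333)·(0.3333) + (-1.6667)·(-1.6667)) / 5 = 29.3333/5 = 5.8667
  S = [[7.7667, 2.6667],
 [2.6667, 5.8667]].

Step 3 — invert S. det(S) = 7.7667·5.8667 - (2.6667)² = 38.4533.
  S^{-1} = (1/det) · [[d, -b], [-b, a]] = [[0.1526, -0.0693],
 [-0.0693, 0.202]].

Step 4 — quadratic form (x̄ - mu_0)^T · S^{-1} · (x̄ - mu_0):
  S^{-1} · (x̄ - mu_0) = (-0.0485, -0.5461),
  (x̄ - mu_0)^T · [...] = (-1.8333)·(-0.0485) + (-3.3333)·(-0.5461) = 1.9094.

Step 5 — scale by n: T² = 6 · 1.9094 = 11.4563.

T² ≈ 11.4563


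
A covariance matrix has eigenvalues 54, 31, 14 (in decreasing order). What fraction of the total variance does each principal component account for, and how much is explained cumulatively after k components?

Step 1 — total variance = trace(Sigma) = Σ λ_i = 54 + 31 + 14 = 99.

Step 2 — fraction explained by component i = λ_i / Σ λ:
  PC1: 54/99 = 0.5455
  PC2: 31/99 = 0.3131
  PC3: 14/99 = 0.1414

Step 3 — cumulative fraction after k components = (λ_1 + ... + λ_k) / Σ λ:
  k = 1: 54/99 = 0.5455
  k = 2: (54 + 31)/99 = 85/99 = 0.8586
  k = 3: (54 + 31 + 14)/99 = 99/99 = 1

Summary (fraction, with percent):

explained: PC1 0.5455 (54.55%), PC2 0.3131 (31.31%), PC3 0.1414 (14.14%);  cumulative: 0.5455, 0.8586, 1


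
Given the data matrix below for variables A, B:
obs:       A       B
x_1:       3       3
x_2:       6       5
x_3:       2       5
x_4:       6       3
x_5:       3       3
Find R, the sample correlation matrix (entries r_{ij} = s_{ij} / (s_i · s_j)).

Step 1 — column means:
  mean(A) = (3 + 6 + 2 + 6 + 3) / 5 = 20/5 = 4
  mean(B) = (3 + 5 + 5 + 3 + 3) / 5 = 19/5 = 3.8

Step 2 — sample variances and covariances s[i,j] = (1/(n-1)) · Σ_k (x_{k,i} - mean_i) · (x_{k,j} - mean_j), with n-1 = 4:
  s[A,A] = ((-1)·(-1) + (2)·(2) + (-2)·(-2) + (2)·(2) + (-1)·(-1)) / 4 = 14/4 = 3.5
  s[A,B] = ((-1)·(-0.8) + (2)·(1.2) + (-2)·(1.2) + (2)·(-0.8) + (-1)·(-0.8)) / 4 = 0/4 = 0
  s[B,B] = ((-0.8)·(-0.8) + (1.2)·(1.2) + (1.2)·(1.2) + (-0.8)·(-0.8) + (-0.8)·(-0.8)) / 4 = 4.8/4 = 1.2
  Sample standard deviations s_i = √(s[i,i]):
  s(A) = √(3.5) = 1.8708
  s(B) = √(1.2) = 1.0954

Step 3 — r_{ij} = s_{ij} / (s_i · s_j):
  r[A,A] = 1 (diagonal).
  r[A,B] = 0 / (1.8708 · 1.0954) = 0 / 2.0494 = 0
  r[B,B] = 1 (diagonal).

R is symmetric with unit diagonal. Assembling:

R = [[1, 0],
 [0, 1]]


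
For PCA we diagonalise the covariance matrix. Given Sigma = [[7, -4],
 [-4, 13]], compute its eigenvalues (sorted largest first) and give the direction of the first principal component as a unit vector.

Step 1 — characteristic polynomial of 2×2 Sigma:
  det(Sigma - λI) = λ² - trace · λ + det = 0.
  trace = 7 + 13 = 20, det = 7·13 - (-4)² = 75.
Step 2 — discriminant:
  Δ = trace² - 4·det = 400 - 300 = 100.
Step 3 — eigenvalues:
  λ = (trace ± √Δ)/2 = (20 ± 10)/2,
  λ_1 = 15,  λ_2 = 5.

Step 4 — unit eigenvector for λ_1: solve (Sigma - λ_1 I)v = 0. First row:
  (7 - 15)·v_x + (-4)·v_y = 0, i.e. (-8)·v_x + (-4)·v_y = 0,
  so v ∝ (b, λ_1 - a) = (-4, 8); multiply by -1 so the first entry is positive: u = (4, -8).
  ||u|| = √((4)² + (-8)²) = √(80) ≈ 8.9443,
  v_1 = u/||u|| ≈ (0.4472, -0.8944) (||v_1|| = 1).

λ_1 = 15,  λ_2 = 5;  v_1 ≈ (0.4472, -0.8944)


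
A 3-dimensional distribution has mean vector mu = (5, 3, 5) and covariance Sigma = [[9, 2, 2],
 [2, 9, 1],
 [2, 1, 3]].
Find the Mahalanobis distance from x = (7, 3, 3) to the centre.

Step 1 — centre the observation: (x - mu) = (2, 0, -2).

Step 2 — invert Sigma (cofactor / det for 3×3, or solve directly):
  Sigma^{-1} = [[0.134, -0.0206, -0.0825],
 [-0.0206, 0.1186, -0.0258],
 [-0.0825, -0.0258, 0.3969]].

Step 3 — form the quadratic (x - mu)^T · Sigma^{-1} · (x - mu):
  Sigma^{-1} · (x - mu) = (0.433, 0.0103, -0.9588).
  (x - mu)^T · [Sigma^{-1} · (x - mu)] = (2)·(0.433) + (0)·(0.0103) + (-2)·(-0.9588) = 2.7835.

Step 4 — take square root: d = √(2.7835) ≈ 1.6684.

d(x, mu) = √(2.7835) ≈ 1.6684


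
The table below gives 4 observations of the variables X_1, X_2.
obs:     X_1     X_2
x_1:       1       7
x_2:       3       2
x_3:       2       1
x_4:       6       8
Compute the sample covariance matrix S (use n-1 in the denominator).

Step 1 — column means:
  mean(X_1) = (1 + 3 + 2 + 6) / 4 = 12/4 = 3
  mean(X_2) = (7 + 2 + 1 + 8) / 4 = 18/4 = 4.5

Step 2 — sample covariance S[i,j] = (1/(n-1)) · Σ_k (x_{k,i} - mean_i) · (x_{k,j} - mean_j), with n-1 = 3.
  S[X_1,X_1] = ((-2)·(-2) + (0)·(0) + (-1)·(-1) + (3)·(3)) / 3 = 14/3 = 4.6667
  S[X_1,X_2] = ((-2)·(2.5) + (0)·(-2.5) + (-1)·(-3.5) + (3)·(3.5)) / 3 = 9/3 = 3
  S[X_2,X_2] = ((2.5)·(2.5) + (-2.5)·(-2.5) + (-3.5)·(-3.5) + (3.5)·(3.5)) / 3 = 37/3 = 12.3333

S is symmetric (S[j,i] = S[i,j]). Assembling:

S = [[4.6667, 3],
 [3, 12.3333]]


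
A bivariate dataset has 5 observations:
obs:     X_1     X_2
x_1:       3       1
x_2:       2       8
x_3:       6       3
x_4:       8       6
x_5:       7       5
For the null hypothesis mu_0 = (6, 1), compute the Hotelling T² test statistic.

Step 1 — sample mean vector:
  mean(X_1) = (3 + 2 + 6 + 8 + 7) / 5 = 26/5 = 5.2
  mean(X_2) = (1 + 8 + 3 + 6 + 5) / 5 = 23/5 = 4.6
  x̄ = (5.2, 4.6),  deviation x̄ - mu_0 = (5.2, 4.6) - (6, 1) = (-0.8, 3.6).

Step 2 — sample covariance matrix, S[i,j] = (1/(n-1)) · Σ_k (x_{k,i} - mean_i) · (x_{k,j} - mean_j), divisor n-1 = 4:
  S[X_1,X_1] = ((-2.2)·(-2.2) + (-3.2)·(-3.2) + (0.8)·(0.8) + (2.8)·(2.8) + (1.8)·(1.8)) / 4 = 26.8/4 = 6.7
  S[X_1,X_2] = ((-2.2)·(-3.6) + (-3.2)·(3.4) + (0.8)·(-1.6) + (2.8)·(1.4) + (1.8)·(0.4)) / 4 = 0.4/4 = 0.1
  S[X_2,X_2] = ((-3.6)·(-3.6) + (3.4)·(3.4) + (-1.6)·(-1.6) + (1.4)·(1.4) + (0.4)·(0.4)) / 4 = 29.2/4 = 7.3
  S = [[6.7, 0.1],
 [0.1, 7.3]].

Step 3 — invert S. det(S) = 6.7·7.3 - (0.1)² = 48.9.
  S^{-1} = (1/det) · [[d, -b], [-b, a]] = [[0.1493, -0.002],
 [-0.002, 0.137]].

Step 4 — quadratic form (x̄ - mu_0)^T · S^{-1} · (x̄ - mu_0):
  S^{-1} · (x̄ - mu_0) = (-0.1268, 0.4949),
  (x̄ - mu_0)^T · [...] = (-0.8)·(-0.1268) + (3.6)·(0.4949) = 1.883.

Step 5 — scale by n: T² = 5 · 1.883 = 9.4151.

T² ≈ 9.4151


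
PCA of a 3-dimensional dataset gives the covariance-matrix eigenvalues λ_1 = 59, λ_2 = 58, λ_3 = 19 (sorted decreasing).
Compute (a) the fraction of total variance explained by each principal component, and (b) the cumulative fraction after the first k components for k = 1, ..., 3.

Step 1 — total variance = trace(Sigma) = Σ λ_i = 59 + 58 + 19 = 136.

Step 2 — fraction explained by component i = λ_i / Σ λ:
  PC1: 59/136 = 0.4338
  PC2: 58/136 = 0.4265
  PC3: 19/136 = 0.1397

Step 3 — cumulative fraction after k components = (λ_1 + ... + λ_k) / Σ λ:
  k = 1: 59/136 = 0.4338
  k = 2: (59 + 58)/136 = 117/136 = 0.8603
  k = 3: (59 + 58 + 19)/136 = 136/136 = 1

Summary (fraction, with percent):

explained: PC1 0.4338 (43.38%), PC2 0.4265 (42.65%), PC3 0.1397 (13.97%);  cumulative: 0.4338, 0.8603, 1


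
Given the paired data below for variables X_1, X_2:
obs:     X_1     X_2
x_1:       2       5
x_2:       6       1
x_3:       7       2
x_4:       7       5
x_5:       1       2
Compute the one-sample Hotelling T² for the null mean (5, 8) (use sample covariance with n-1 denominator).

Step 1 — sample mean vector:
  mean(X_1) = (2 + 6 + 7 + 7 + 1) / 5 = 23/5 = 4.6
  mean(X_2) = (5 + 1 + 2 + 5 + 2) / 5 = 15/5 = 3
  x̄ = (4.6, 3),  deviation x̄ - mu_0 = (4.6, 3) - (5, 8) = (-0.4, -5).

Step 2 — sample covariance matrix, S[i,j] = (1/(n-1)) · Σ_k (x_{k,i} - mean_i) · (x_{k,j} - mean_j), divisor n-1 = 4:
  S[X_1,X_1] = ((-2.6)·(-2.6) + (1.4)·(1.4) + (2.4)·(2.4) + (2.4)·(2.4) + (-3.6)·(-3.6)) / 4 = 33.2/4 = 8.3
  S[X_1,X_2] = ((-2.6)·(2) + (1.4)·(-2) + (2.4)·(-1) + (2.4)·(2) + (-3.6)·(-1)) / 4 = -2/4 = -0.5
  S[X_2,X_2] = ((2)·(2) + (-2)·(-2) + (-1)·(-1) + (2)·(2) + (-1)·(-1)) / 4 = 14/4 = 3.5
  S = [[8.3, -0.5],
 [-0.5, 3.5]].

Step 3 — invert S. det(S) = 8.3·3.5 - (-0.5)² = 28.8.
  S^{-1} = (1/det) · [[d, -b], [-b, a]] = [[0.1215, 0.0174],
 [0.0174, 0.2882]].

Step 4 — quadratic form (x̄ - mu_0)^T · S^{-1} · (x̄ - mu_0):
  S^{-1} · (x̄ - mu_0) = (-0.1354, -1.4479),
  (x̄ - mu_0)^T · [...] = (-0.4)·(-0.1354) + (-5)·(-1.4479) = 7.2937.

Step 5 — scale by n: T² = 5 · 7.2937 = 36.4688.

T² ≈ 36.4688


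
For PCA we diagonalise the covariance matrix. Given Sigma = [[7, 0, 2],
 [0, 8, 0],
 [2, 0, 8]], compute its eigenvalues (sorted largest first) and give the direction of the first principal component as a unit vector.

Step 1 — characteristic polynomial p(λ) = det(λI - Sigma) = λ³ - tr·λ² + c_1·λ - det, where tr = trace, c_1 = sum of the principal 2×2 minors, det = det(Sigma):
  tr = 7 + 8 + 8 = 23,
  c_1 = (7·8 - (0)²) + (7·8 - (2)²) + (8·8 - (0)²) = 56 + 52 + 64 = 172,
  det = 7·(8·8 - (0)²) - (0)·((0)·8 - (0)·(2)) + (2)·((0)·(0) - 8·(2)) = 7·(64) - (0)·(0) + (2)·(-16) = 416.
  So p(λ) = λ³ - 23λ² + 172λ - 416.
Step 2 — look for an integer root (rational root theorem: any rational root is an integer divisor of 416). Testing λ = 8:
  p(8) = 512 - 1472 + 1376 - 416 = 0  ✓
  Dividing out (λ - 8): p(λ) = (λ - 8)(λ² - 15λ + 52).
Step 3 — remaining eigenvalues from the quadratic λ² - 15λ + 52 = 0:
  Δ = 15² - 4·52 = 225 - 208 = 17,  λ = (15 ± √17)/2 = (15 ± 4.1231)/2 ≈ 9.5616 or 5.4384.
  Sorted: λ_1 = 9.5616,  λ_2 = 8,  λ_3 = 5.4384  (check: sum = 23 = tr ✓).

Step 4 — unit eigenvector for λ_1 ≈ 9.5616: v spans the null space of (Sigma - λ_1 I), whose rows are
  r_1 = (-2.5616, 0, 2),  r_2 = (0, -1.5616, 0),  r_3 = (2, 0, -1.5616).
  v is orthogonal to every row, so take v ∝ r_1 × r_2 = ((0)·(0) - (2)·(-1.5616), (2)·(0) - (-2.5616)·(0), (-2.5616)·(-1.5616) - (0)·(0)) ≈ (3.1231, 0, 4).
  Let u = (3.1231, 0, 4).
  ||u|| = √((3.1231)² + (0)² + (4)²) = √(25.7538) ≈ 5.0748,  v_1 = u/||u|| ≈ (0.6154, 0, 0.7882) (||v_1|| = 1).

λ_1 = 9.5616,  λ_2 = 8,  λ_3 = 5.4384;  v_1 ≈ (0.6154, 0, 0.7882)


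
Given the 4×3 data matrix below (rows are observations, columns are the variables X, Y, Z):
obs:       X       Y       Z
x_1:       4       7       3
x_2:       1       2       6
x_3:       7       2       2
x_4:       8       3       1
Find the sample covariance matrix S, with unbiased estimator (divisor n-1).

Step 1 — column means:
  mean(X) = (4 + 1 + 7 + 8) / 4 = 20/4 = 5
  mean(Y) = (7 + 2 + 2 + 3) / 4 = 14/4 = 3.5
  mean(Z) = (3 + 6 + 2 + 1) / 4 = 12/4 = 3

Step 2 — sample covariance S[i,j] = (1/(n-1)) · Σ_k (x_{k,i} - mean_i) · (x_{k,j} - mean_j), with n-1 = 3.
  S[X,X] = ((-1)·(-1) + (-4)·(-4) + (2)·(2) + (3)·(3)) / 3 = 30/3 = 10
  S[X,Y] = ((-1)·(3.5) + (-4)·(-1.5) + (2)·(-1.5) + (3)·(-0.5)) / 3 = -2/3 = -0.6667
  S[X,Z] = ((-1)·(0) + (-4)·(3) + (2)·(-1) + (3)·(-2)) / 3 = -20/3 = -6.6667
  S[Y,Y] = ((3.5)·(3.5) + (-1.5)·(-1.5) + (-1.5)·(-1.5) + (-0.5)·(-0.5)) / 3 = 17/3 = 5.6667
  S[Y,Z] = ((3.5)·(0) + (-1.5)·(3) + (-1.5)·(-1) + (-0.5)·(-2)) / 3 = -2/3 = -0.6667
  S[Z,Z] = ((0)·(0) + (3)·(3) + (-1)·(-1) + (-2)·(-2)) / 3 = 14/3 = 4.6667

S is symmetric (S[j,i] = S[i,j]). Assembling:

S = [[10, -0.6667, -6.6667],
 [-0.6667, 5.6667, -0.6667],
 [-6.6667, -0.6667, 4.6667]]


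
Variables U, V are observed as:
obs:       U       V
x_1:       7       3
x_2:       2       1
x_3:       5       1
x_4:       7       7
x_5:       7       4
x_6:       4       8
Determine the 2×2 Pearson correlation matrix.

Step 1 — column means:
  mean(U) = (7 + 2 + 5 + 7 + 7 + 4) / 6 = 32/6 = 5.3333
  mean(V) = (3 + 1 + 1 + 7 + 4 + 8) / 6 = 24/6 = 4

Step 2 — sample variances and covariances s[i,j] = (1/(n-1)) · Σ_k (x_{k,i} - mean_i) · (x_{k,j} - mean_j), with n-1 = 5:
  s[U,U] = ((1.6667)·(1.6667) + (-3.3333)·(-3.3333) + (-0.3333)·(-0.3333) + (1.6667)·(1.6667) + (1.6667)·(1.6667) + (-1.3333)·(-1.3333)) / 5 = 21.3333/5 = 4.2667
  s[U,V] = ((1.6667)·(-1) + (-3.3333)·(-3) + (-0.3333)·(-3) + (1.6667)·(3) + (1.6667)·(0) + (-1.3333)·(4)) / 5 = 9/5 = 1.8
  s[V,V] = ((-1)·(-1) + (-3)·(-3) + (-3)·(-3) + (3)·(3) + (0)·(0) + (4)·(4)) / 5 = 44/5 = 8.8
  Sample standard deviations s_i = √(s[i,i]):
  s(U) = √(4.2667) = 2.0656
  s(V) = √(8.8) = 2.9665

Step 3 — r_{ij} = s_{ij} / (s_i · s_j):
  r[U,U] = 1 (diagonal).
  r[U,V] = 1.8 / (2.0656 · 2.9665) = 1.8 / 6.1275 = 0.2938
  r[V,V] = 1 (diagonal).

R is symmetric with unit diagonal. Assembling:

R = [[1, 0.2938],
 [0.2938, 1]]


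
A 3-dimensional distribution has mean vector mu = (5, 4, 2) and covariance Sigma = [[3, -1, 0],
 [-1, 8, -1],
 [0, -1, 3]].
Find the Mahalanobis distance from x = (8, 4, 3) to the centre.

Step 1 — centre the observation: (x - mu) = (3, 0, 1).

Step 2 — invert Sigma (cofactor / det for 3×3, or solve directly):
  Sigma^{-1} = [[0.3485, 0.0455, 0.0152],
 [0.0455, 0.1364, 0.0455],
 [0.0152, 0.0455, 0.3485]].

Step 3 — form the quadratic (x - mu)^T · Sigma^{-1} · (x - mu):
  Sigma^{-1} · (x - mu) = (1.0606, 0.1818, 0.3939).
  (x - mu)^T · [Sigma^{-1} · (x - mu)] = (3)·(1.0606) + (0)·(0.1818) + (1)·(0.3939) = 3.5758.

Step 4 — take square root: d = √(3.5758) ≈ 1.891.

d(x, mu) = √(3.5758) ≈ 1.891


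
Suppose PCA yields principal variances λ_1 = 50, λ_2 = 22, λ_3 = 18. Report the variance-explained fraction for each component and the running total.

Step 1 — total variance = trace(Sigma) = Σ λ_i = 50 + 22 + 18 = 90.

Step 2 — fraction explained by component i = λ_i / Σ λ:
  PC1: 50/90 = 0.5556
  PC2: 22/90 = 0.2444
  PC3: 18/90 = 0.2

Step 3 — cumulative fraction after k components = (λ_1 + ... + λ_k) / Σ λ:
  k = 1: 50/90 = 0.5556
  k = 2: (50 + 22)/90 = 72/90 = 0.8
  k = 3: (50 + 22 + 18)/90 = 90/90 = 1

Summary (fraction, with percent):

explained: PC1 0.5556 (55.56%), PC2 0.2444 (24.44%), PC3 0.2 (20%);  cumulative: 0.5556, 0.8, 1


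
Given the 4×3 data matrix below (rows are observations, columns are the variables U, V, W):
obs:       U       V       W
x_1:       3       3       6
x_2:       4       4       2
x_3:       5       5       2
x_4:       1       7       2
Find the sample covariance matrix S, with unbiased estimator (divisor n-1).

Step 1 — column means:
  mean(U) = (3 + 4 + 5 + 1) / 4 = 13/4 = 3.25
  mean(V) = (3 + 4 + 5 + 7) / 4 = 19/4 = 4.75
  mean(W) = (6 + 2 + 2 + 2) / 4 = 12/4 = 3

Step 2 — sample covariance S[i,j] = (1/(n-1)) · Σ_k (x_{k,i} - mean_i) · (x_{k,j} - mean_j), with n-1 = 3.
  S[U,U] = ((-0.25)·(-0.25) + (0.75)·(0.75) + (1.75)·(1.75) + (-2.25)·(-2.25)) / 3 = 8.75/3 = 2.9167
  S[U,V] = ((-0.25)·(-1.75) + (0.75)·(-0.75) + (1.75)·(0.25) + (-2.25)·(2.25)) / 3 = -4.75/3 = -1.5833
  S[U,W] = ((-0.25)·(3) + (0.75)·(-1) + (1.75)·(-1) + (-2.25)·(-1)) / 3 = -1/3 = -0.3333
  S[V,V] = ((-1.75)·(-1.75) + (-0.75)·(-0.75) + (0.25)·(0.25) + (2.25)·(2.25)) / 3 = 8.75/3 = 2.9167
  S[V,W] = ((-1.75)·(3) + (-0.75)·(-1) + (0.25)·(-1) + (2.25)·(-1)) / 3 = -7/3 = -2.3333
  S[W,W] = ((3)·(3) + (-1)·(-1) + (-1)·(-1) + (-1)·(-1)) / 3 = 12/3 = 4

S is symmetric (S[j,i] = S[i,j]). Assembling:

S = [[2.9167, -1.5833, -0.3333],
 [-1.5833, 2.9167, -2.3333],
 [-0.3333, -2.3333, 4]]


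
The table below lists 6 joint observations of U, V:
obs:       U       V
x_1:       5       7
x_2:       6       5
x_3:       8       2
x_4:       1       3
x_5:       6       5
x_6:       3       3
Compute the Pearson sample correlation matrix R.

Step 1 — column means:
  mean(U) = (5 + 6 + 8 + 1 + 6 + 3) / 6 = 29/6 = 4.8333
  mean(V) = (7 + 5 + 2 + 3 + 5 + 3) / 6 = 25/6 = 4.1667

Step 2 — sample variances and covariances s[i,j] = (1/(n-1)) · Σ_k (x_{k,i} - mean_i) · (x_{k,j} - mean_j), with n-1 = 5:
  s[U,U] = ((0.1667)·(0.1667) + (1.1667)·(1.1667) + (3.1667)·(3.1667) + (-3.8333)·(-3.8333) + (1.1667)·(1.1667) + (-1.8333)·(-1.8333)) / 5 = 30.8333/5 = 6.1667
  s[U,V] = ((0.1667)·(2.8333) + (1.1667)·(0.8333) + (3.1667)·(-2.1667) + (-3.8333)·(-1.1667) + (1.1667)·(0.8333) + (-1.8333)·(-1.1667)) / 5 = 2.1667/5 = 0.4333
  s[V,V] = ((2.8333)·(2.8333) + (0.8333)·(0.8333) + (-2.1667)·(-2.1667) + (-1.1667)·(-1.1667) + (0.8333)·(0.8333) + (-1.1667)·(-1.1667)) / 5 = 16.8333/5 = 3.3667
  Sample standard deviations s_i = √(s[i,i]):
  s(U) = √(6.1667) = 2.4833
  s(V) = √(3.3667) = 1.8348

Step 3 — r_{ij} = s_{ij} / (s_i · s_j):
  r[U,U] = 1 (diagonal).
  r[U,V] = 0.4333 / (2.4833 · 1.8348) = 0.4333 / 4.5564 = 0.0951
  r[V,V] = 1 (diagonal).

R is symmetric with unit diagonal. Assembling:

R = [[1, 0.0951],
 [0.0951, 1]]


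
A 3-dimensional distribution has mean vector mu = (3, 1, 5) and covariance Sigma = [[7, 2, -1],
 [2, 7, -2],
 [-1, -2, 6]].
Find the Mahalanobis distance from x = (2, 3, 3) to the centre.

Step 1 — centre the observation: (x - mu) = (-1, 2, -2).

Step 2 — invert Sigma (cofactor / det for 3×3, or solve directly):
  Sigma^{-1} = [[0.1564, -0.0412, 0.0123],
 [-0.0412, 0.1687, 0.0494],
 [0.0123, 0.0494, 0.1852]].

Step 3 — form the quadratic (x - mu)^T · Sigma^{-1} · (x - mu):
  Sigma^{-1} · (x - mu) = (-0.2634, 0.2798, -0.284).
  (x - mu)^T · [Sigma^{-1} · (x - mu)] = (-1)·(-0.2634) + (2)·(0.2798) + (-2)·(-0.284) = 1.3909.

Step 4 — take square root: d = √(1.3909) ≈ 1.1794.

d(x, mu) = √(1.3909) ≈ 1.1794


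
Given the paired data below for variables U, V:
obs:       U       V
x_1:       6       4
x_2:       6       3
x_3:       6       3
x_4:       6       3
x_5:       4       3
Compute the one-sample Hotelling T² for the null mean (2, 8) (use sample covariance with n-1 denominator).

Step 1 — sample mean vector:
  mean(U) = (6 + 6 + 6 + 6 + 4) / 5 = 28/5 = 5.6
  mean(V) = (4 + 3 + 3 + 3 + 3) / 5 = 16/5 = 3.2
  x̄ = (5.6, 3.2),  deviation x̄ - mu_0 = (5.6, 3.2) - (2, 8) = (3.6, -4.8).

Step 2 — sample covariance matrix, S[i,j] = (1/(n-1)) · Σ_k (x_{k,i} - mean_i) · (x_{k,j} - mean_j), divisor n-1 = 4:
  S[U,U] = ((0.4)·(0.4) + (0.4)·(0.4) + (0.4)·(0.4) + (0.4)·(0.4) + (-1.6)·(-1.6)) / 4 = 3.2/4 = 0.8
  S[U,V] = ((0.4)·(0.8) + (0.4)·(-0.2) + (0.4)·(-0.2) + (0.4)·(-0.2) + (-1.6)·(-0.2)) / 4 = 0.4/4 = 0.1
  S[V,V] = ((0.8)·(0.8) + (-0.2)·(-0.2) + (-0.2)·(-0.2) + (-0.2)·(-0.2) + (-0.2)·(-0.2)) / 4 = 0.8/4 = 0.2
  S = [[0.8, 0.1],
 [0.1, 0.2]].

Step 3 — invert S. det(S) = 0.8·0.2 - (0.1)² = 0.15.
  S^{-1} = (1/det) · [[d, -b], [-b, a]] = [[1.3333, -0.6667],
 [-0.6667, 5.3333]].

Step 4 — quadratic form (x̄ - mu_0)^T · S^{-1} · (x̄ - mu_0):
  S^{-1} · (x̄ - mu_0) = (8, -28),
  (x̄ - mu_0)^T · [...] = (3.6)·(8) + (-4.8)·(-28) = 163.2.

Step 5 — scale by n: T² = 5 · 163.2 = 816.

T² ≈ 816


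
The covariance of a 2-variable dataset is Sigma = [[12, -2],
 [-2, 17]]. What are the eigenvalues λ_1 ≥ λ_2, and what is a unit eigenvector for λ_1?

Step 1 — characteristic polynomial of 2×2 Sigma:
  det(Sigma - λI) = λ² - trace · λ + det = 0.
  trace = 12 + 17 = 29, det = 12·17 - (-2)² = 200.
Step 2 — discriminant:
  Δ = trace² - 4·det = 841 - 800 = 41.
Step 3 — eigenvalues:
  λ = (trace ± √Δ)/2 = (29 ± 6.4031)/2,
  λ_1 = 17.7016,  λ_2 = 11.2984.

Step 4 — unit eigenvector for λ_1: solve (Sigma - λ_1 I)v = 0. First row:
  (12 - 17.7016)·v_x + (-2)·v_y = 0, i.e. (-5.7016)·v_x + (-2)·v_y = 0,
  so v ∝ (b, λ_1 - a) = (-2, 5.7016); multiply by -1 so the first entry is positive: u = (2, -5.7016).
  ||u|| = √((2)² + (-5.7016)²) = √(36.5078) ≈ 6.0422,
  v_1 = u/||u|| ≈ (0.331, -0.9436) (||v_1|| = 1).

λ_1 = 17.7016,  λ_2 = 11.2984;  v_1 ≈ (0.331, -0.9436)


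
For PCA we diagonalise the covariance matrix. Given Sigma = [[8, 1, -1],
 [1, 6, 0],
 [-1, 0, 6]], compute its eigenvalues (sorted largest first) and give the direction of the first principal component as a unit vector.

Step 1 — characteristic polynomial p(λ) = det(λI - Sigma) = λ³ - tr·λ² + c_1·λ - det, where tr = trace, c_1 = sum of the principal 2×2 minors, det = det(Sigma):
  tr = 8 + 6 + 6 = 20,
  c_1 = (8·6 - (1)²) + (8·6 - (-1)²) + (6·6 - (0)²) = 47 + 47 + 36 = 130,
  det = 8·(6·6 - (0)²) - (1)·((1)·6 - (0)·(-1)) + (-1)·((1)·(0) - 6·(-1)) = 8·(36) - (1)·(6) + (-1)·(6) = 276.
  So p(λ) = λ³ - 20λ² + 130λ - 276.
Step 2 — look for an integer root (rational root theorem: any rational root is an integer divisor of 276). Testing λ = 6:
  p(6) = 216 - 720 + 780 - 276 = 0  ✓
  Dividing out (λ - 6): p(λ) = (λ - 6)(λ² - 14λ + 46).
Step 3 — remaining eigenvalues from the quadratic λ² - 14λ + 46 = 0:
  Δ = 14² - 4·46 = 196 - 184 = 12,  λ = (14 ± √12)/2 = (14 ± 3.4641)/2 ≈ 8.7321 or 5.2679.
  Sorted: λ_1 = 8.7321,  λ_2 = 6,  λ_3 = 5.2679  (check: sum = 20 = tr ✓).

Step 4 — unit eigenvector for λ_1 ≈ 8.7321: v spans the null space of (Sigma - λ_1 I), whose rows are
  r_1 = (-0.7321, 1, -1),  r_2 = (1, -2.7321, 0),  r_3 = (-1, 0, -2.7321).
  v is orthogonal to every row, so take v ∝ r_1 × r_2 = ((1)·(0) - (-1)·(-2.7321), (-1)·(1) - (-0.7321)·(0), (-0.7321)·(-2.7321) - (1)·(1)) ≈ (-2.7321, -1, 1).
  Rescale (multiply by -1 so the first nonzero entry is positive): u = (2.7321, 1, -1).
  ||u|| = √((2.7321)² + (1)² + (-1)²) = √(9.4641) ≈ 3.0764,  v_1 = u/||u|| ≈ (0.8881, 0.3251, -0.3251) (||v_1|| = 1).

λ_1 = 8.7321,  λ_2 = 6,  λ_3 = 5.2679;  v_1 ≈ (0.8881, 0.3251, -0.3251)


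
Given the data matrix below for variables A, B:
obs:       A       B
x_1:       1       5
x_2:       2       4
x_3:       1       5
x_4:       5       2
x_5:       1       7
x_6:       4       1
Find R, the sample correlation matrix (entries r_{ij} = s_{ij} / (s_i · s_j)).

Step 1 — column means:
  mean(A) = (1 + 2 + 1 + 5 + 1 + 4) / 6 = 14/6 = 2.3333
  mean(B) = (5 + 4 + 5 + 2 + 7 + 1) / 6 = 24/6 = 4

Step 2 — sample variances and covariances s[i,j] = (1/(n-1)) · Σ_k (x_{k,i} - mean_i) · (x_{k,j} - mean_j), with n-1 = 5:
  s[A,A] = ((-1.3333)·(-1.3333) + (-0.3333)·(-0.3333) + (-1.3333)·(-1.3333) + (2.6667)·(2.6667) + (-1.3333)·(-1.3333) + (1.6667)·(1.6667)) / 5 = 15.3333/5 = 3.0667
  s[A,B] = ((-1.3333)·(1) + (-0.3333)·(0) + (-1.3333)·(1) + (2.6667)·(-2) + (-1.3333)·(3) + (1.6667)·(-3)) / 5 = -17/5 = -3.4
  s[B,B] = ((1)·(1) + (0)·(0) + (1)·(1) + (-2)·(-2) + (3)·(3) + (-3)·(-3)) / 5 = 24/5 = 4.8
  Sample standard deviations s_i = √(s[i,i]):
  s(A) = √(3.0667) = 1.7512
  s(B) = √(4.8) = 2.1909

Step 3 — r_{ij} = s_{ij} / (s_i · s_j):
  r[A,A] = 1 (diagonal).
  r[A,B] = -3.4 / (1.7512 · 2.1909) = -3.4 / 3.8367 = -0.8862
  r[B,B] = 1 (diagonal).

R is symmetric with unit diagonal. Assembling:

R = [[1, -0.8862],
 [-0.8862, 1]]


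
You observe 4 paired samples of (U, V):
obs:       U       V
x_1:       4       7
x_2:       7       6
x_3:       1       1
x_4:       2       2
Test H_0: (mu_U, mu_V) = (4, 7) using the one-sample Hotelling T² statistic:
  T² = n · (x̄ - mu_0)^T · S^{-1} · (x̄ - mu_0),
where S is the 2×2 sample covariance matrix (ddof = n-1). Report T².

Step 1 — sample mean vector:
  mean(U) = (4 + 7 + 1 + 2) / 4 = 14/4 = 3.5
  mean(V) = (7 + 6 + 1 + 2) / 4 = 16/4 = 4
  x̄ = (3.5, 4),  deviation x̄ - mu_0 = (3.5, 4) - (4, 7) = (-0.5, -3).

Step 2 — sample covariance matrix, S[i,j] = (1/(n-1)) · Σ_k (x_{k,i} - mean_i) · (x_{k,j} - mean_j), divisor n-1 = 3:
  S[U,U] = ((0.5)·(0.5) + (3.5)·(3.5) + (-2.5)·(-2.5) + (-1.5)·(-1.5)) / 3 = 21/3 = 7
  S[U,V] = ((0.5)·(3) + (3.5)·(2) + (-2.5)·(-3) + (-1.5)·(-2)) / 3 = 19/3 = 6.3333
  S[V,V] = ((3)·(3) + (2)·(2) + (-3)·(-3) + (-2)·(-2)) / 3 = 26/3 = 8.6667
  S = [[7, 6.3333],
 [6.3333, 8.6667]].

Step 3 — invert S. det(S) = 7·8.6667 - (6.3333)² = 20.5556.
  S^{-1} = (1/det) · [[d, -b], [-b, a]] = [[0.4216, -0.3081],
 [-0.3081, 0.3405]].

Step 4 — quadratic form (x̄ - mu_0)^T · S^{-1} · (x̄ - mu_0):
  S^{-1} · (x̄ - mu_0) = (0.7135, -0.8676),
  (x̄ - mu_0)^T · [...] = (-0.5)·(0.7135) + (-3)·(-0.8676) = 2.2459.

Step 5 — scale by n: T² = 4 · 2.2459 = 8.9838.

T² ≈ 8.9838


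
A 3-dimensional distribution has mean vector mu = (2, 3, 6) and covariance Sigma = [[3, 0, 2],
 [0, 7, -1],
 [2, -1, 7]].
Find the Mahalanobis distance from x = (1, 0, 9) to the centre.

Step 1 — centre the observation: (x - mu) = (-1, -3, 3).

Step 2 — invert Sigma (cofactor / det for 3×3, or solve directly):
  Sigma^{-1} = [[0.4138, -0.0172, -0.1207],
 [-0.0172, 0.1466, 0.0259],
 [-0.1207, 0.0259, 0.181]].

Step 3 — form the quadratic (x - mu)^T · Sigma^{-1} · (x - mu):
  Sigma^{-1} · (x - mu) = (-0.7241, -0.3448, 0.5862).
  (x - mu)^T · [Sigma^{-1} · (x - mu)] = (-1)·(-0.7241) + (-3)·(-0.3448) + (3)·(0.5862) = 3.5172.

Step 4 — take square root: d = √(3.5172) ≈ 1.8754.

d(x, mu) = √(3.5172) ≈ 1.8754


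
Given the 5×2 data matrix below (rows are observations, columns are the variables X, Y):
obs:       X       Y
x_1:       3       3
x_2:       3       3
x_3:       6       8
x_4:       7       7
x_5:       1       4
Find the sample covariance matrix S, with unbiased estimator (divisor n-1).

Step 1 — column means:
  mean(X) = (3 + 3 + 6 + 7 + 1) / 5 = 20/5 = 4
  mean(Y) = (3 + 3 + 8 + 7 + 4) / 5 = 25/5 = 5

Step 2 — sample covariance S[i,j] = (1/(n-1)) · Σ_k (x_{k,i} - mean_i) · (x_{k,j} - mean_j), with n-1 = 4.
  S[X,X] = ((-1)·(-1) + (-1)·(-1) + (2)·(2) + (3)·(3) + (-3)·(-3)) / 4 = 24/4 = 6
  S[X,Y] = ((-1)·(-2) + (-1)·(-2) + (2)·(3) + (3)·(2) + (-3)·(-1)) / 4 = 19/4 = 4.75
  S[Y,Y] = ((-2)·(-2) + (-2)·(-2) + (3)·(3) + (2)·(2) + (-1)·(-1)) / 4 = 22/4 = 5.5

S is symmetric (S[j,i] = S[i,j]). Assembling:

S = [[6, 4.75],
 [4.75, 5.5]]


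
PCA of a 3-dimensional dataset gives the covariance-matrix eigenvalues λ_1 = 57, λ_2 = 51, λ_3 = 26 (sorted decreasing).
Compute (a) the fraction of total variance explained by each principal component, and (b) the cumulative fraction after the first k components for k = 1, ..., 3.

Step 1 — total variance = trace(Sigma) = Σ λ_i = 57 + 51 + 26 = 134.

Step 2 — fraction explained by component i = λ_i / Σ λ:
  PC1: 57/134 = 0.4254
  PC2: 51/134 = 0.3806
  PC3: 26/134 = 0.194

Step 3 — cumulative fraction after k components = (λ_1 + ... + λ_k) / Σ λ:
  k = 1: 57/134 = 0.4254
  k = 2: (57 + 51)/134 = 108/134 = 0.806
  k = 3: (57 + 51 + 26)/134 = 134/134 = 1

Summary (fraction, with percent):

explained: PC1 0.4254 (42.54%), PC2 0.3806 (38.06%), PC3 0.194 (19.4%);  cumulative: 0.4254, 0.806, 1


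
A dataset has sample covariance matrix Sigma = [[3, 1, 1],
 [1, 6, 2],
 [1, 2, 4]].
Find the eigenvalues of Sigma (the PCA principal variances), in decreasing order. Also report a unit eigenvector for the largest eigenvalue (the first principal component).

Step 1 — characteristic polynomial p(λ) = det(λI - Sigma) = λ³ - tr·λ² + c_1·λ - det, where tr = trace, c_1 = sum of the principal 2×2 minors, det = det(Sigma):
  tr = 3 + 6 + 4 = 13,
  c_1 = (3·6 - (1)²) + (3·4 - (1)²) + (6·4 - (2)²) = 17 + 11 + 20 = 48,
  det = 3·(6·4 - (2)²) - (1)·((1)·4 - (2)·(1)) + (1)·((1)·(2) - 6·(1)) = 3·(20) - (1)·(2) + (1)·(-4) = 54.
  So p(λ) = λ³ - 13λ² + 48λ - 54.
Step 2 — look for an integer root (rational root theorem: any rational root is an integer divisor of 54). Testing λ = 3:
  p(3) = 27 - 117 + 144 - 54 = 0  ✓
  Dividing out (λ - 3): p(λ) = (λ - 3)(λ² - 10λ + 18).
Step 3 — remaining eigenvalues from the quadratic λ² - 10λ + 18 = 0:
  Δ = 10² - 4·18 = 100 - 72 = 28,  λ = (10 ± √28)/2 = (10 ± 5.2915)/2 ≈ 7.6458 or 2.3542.
  Sorted: λ_1 = 7.6458,  λ_2 = 3,  λ_3 = 2.3542  (check: sum = 13 = tr ✓).

Step 4 — unit eigenvector for λ_1 ≈ 7.6458: v spans the null space of (Sigma - λ_1 I), whose rows are
  r_1 = (-4.6458, 1, 1),  r_2 = (1, -1.6458, 2),  r_3 = (1, 2, -3.6458).
  v is orthogonal to every row, so take v ∝ r_1 × r_2 = ((1)·(2) - (1)·(-1.6458), (1)·(1) - (-4.6458)·(2), (-4.6458)·(-1.6458) - (1)·(1)) ≈ (3.6458, 10.2915, 6.6458).
  Let u = (3.6458, 10.2915, 6.6458).
  ||u|| = √((3.6458)² + (10.2915)² + (6.6458)²) = √(163.3725) ≈ 12.7817,  v_1 = u/||u|| ≈ (0.2852, 0.8052, 0.5199) (||v_1|| = 1).

λ_1 = 7.6458,  λ_2 = 3,  λ_3 = 2.3542;  v_1 ≈ (0.2852, 0.8052, 0.5199)
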